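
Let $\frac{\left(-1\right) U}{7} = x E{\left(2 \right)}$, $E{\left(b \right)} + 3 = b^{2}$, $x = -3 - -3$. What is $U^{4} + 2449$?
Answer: $2449$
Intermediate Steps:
$x = 0$ ($x = -3 + 3 = 0$)
$E{\left(b \right)} = -3 + b^{2}$
$U = 0$ ($U = - 7 \cdot 0 \left(-3 + 2^{2}\right) = - 7 \cdot 0 \left(-3 + 4\right) = - 7 \cdot 0 \cdot 1 = \left(-7\right) 0 = 0$)
$U^{4} + 2449 = 0^{4} + 2449 = 0 + 2449 = 2449$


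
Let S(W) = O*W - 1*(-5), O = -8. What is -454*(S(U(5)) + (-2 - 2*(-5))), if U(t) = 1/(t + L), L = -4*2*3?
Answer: -115770/19 ≈ -6093.2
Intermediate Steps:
L = -24 (L = -8*3 = -24)
U(t) = 1/(-24 + t) (U(t) = 1/(t - 24) = 1/(-24 + t))
S(W) = 5 - 8*W (S(W) = -8*W - 1*(-5) = -8*W + 5 = 5 - 8*W)
-454*(S(U(5)) + (-2 - 2*(-5))) = -454*((5 - 8/(-24 + 5)) + (-2 - 2*(-5))) = -454*((5 - 8/(-19)) + (-2 + 10)) = -454*((5 - 8*(-1/19)) + 8) = -454*((5 + 8/19) + 8) = -454*(103/19 + 8) = -454*255/19 = -115770/19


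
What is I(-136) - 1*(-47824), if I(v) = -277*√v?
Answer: 47824 - 554*I*√34 ≈ 47824.0 - 3230.3*I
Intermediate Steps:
I(-136) - 1*(-47824) = -554*I*√34 - 1*(-47824) = -554*I*√34 + 47824 = 47824 - 554*I*√34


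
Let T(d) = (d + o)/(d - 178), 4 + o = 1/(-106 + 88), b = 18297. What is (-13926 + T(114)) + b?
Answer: 5033413/1152 ≈ 4369.3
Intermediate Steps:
o = -73/18 (o = -4 + 1/(-106 + 88) = -4 + 1/(-18) = -4 - 1/18 = -73/18 ≈ -4.0556)
T(d) = (-73/18 + d)/(-178 + d) (T(d) = (d - 73/18)/(d - 178) = (-73/18 + d)/(-178 + d))
(-13926 + T(114)) + b = (-13926 + (-73/18 + 114)/(-178 + 114)) + 18297 = (-13926 + (1979/18)/(-64)) + 18297 = (-13926 - 1/64*1979/18) + 18297 = (-13926 - 1979/1152) + 18297 = -16044731/1152 + 18297 = 5033413/1152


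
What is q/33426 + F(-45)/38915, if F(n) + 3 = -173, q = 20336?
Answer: 392746232/650386395 ≈ 0.60387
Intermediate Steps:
F(n) = -176 (F(n) = -3 - 173 = -176)
q/33426 + F(-45)/38915 = 20336/33426 - 176/38915 = 20336*(1/33426) - 176*1/38915 = 10168/16713 - 176/38915 = 392746232/650386395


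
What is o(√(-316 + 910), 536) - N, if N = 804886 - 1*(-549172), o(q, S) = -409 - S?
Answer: -1355003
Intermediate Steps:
N = 1354058 (N = 804886 + 549172 = 1354058)
o(√(-316 + 910), 536) - N = (-409 - 1*536) - 1*1354058 = (-409 - 536) - 1354058 = -945 - 1354058 = -1355003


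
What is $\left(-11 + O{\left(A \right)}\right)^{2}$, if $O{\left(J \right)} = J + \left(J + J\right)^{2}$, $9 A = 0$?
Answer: $121$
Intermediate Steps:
$A = 0$ ($A = \frac{1}{9} \cdot 0 = 0$)
$O{\left(J \right)} = J + 4 J^{2}$ ($O{\left(J \right)} = J + \left(2 J\right)^{2} = J + 4 J^{2}$)
$\left(-11 + O{\left(A \right)}\right)^{2} = \left(-11 + 0 \left(1 + 4 \cdot 0\right)\right)^{2} = \left(-11 + 0 \left(1 + 0\right)\right)^{2} = \left(-11 + 0 \cdot 1\right)^{2} = \left(-11 + 0\right)^{2} = \left(-11\right)^{2} = 121$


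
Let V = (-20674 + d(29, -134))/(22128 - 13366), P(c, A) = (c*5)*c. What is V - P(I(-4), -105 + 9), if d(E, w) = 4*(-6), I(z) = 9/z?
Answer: -1939889/70096 ≈ -27.675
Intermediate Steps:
d(E, w) = -24
P(c, A) = 5*c² (P(c, A) = (5*c)*c = 5*c²)
V = -10349/4381 (V = (-20674 - 24)/(22128 - 13366) = -20698/8762 = -20698*1/8762 = -10349/4381 ≈ -2.3622)
V - P(I(-4), -105 + 9) = -10349/4381 - 5*(9/(-4))² = -10349/4381 - 5*(9*(-¼))² = -10349/4381 - 5*(-9/4)² = -10349/4381 - 5*81/16 = -10349/4381 - 1*405/16 = -10349/4381 - 405/16 = -1939889/70096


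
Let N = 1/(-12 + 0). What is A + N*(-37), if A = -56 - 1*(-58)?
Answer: 61/12 ≈ 5.0833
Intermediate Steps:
N = -1/12 (N = 1/(-12) = -1/12 ≈ -0.083333)
A = 2 (A = -56 + 58 = 2)
A + N*(-37) = 2 - 1/12*(-37) = 2 + 37/12 = 61/12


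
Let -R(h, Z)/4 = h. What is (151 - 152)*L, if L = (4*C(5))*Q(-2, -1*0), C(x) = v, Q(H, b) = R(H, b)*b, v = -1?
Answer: 0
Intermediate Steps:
R(h, Z) = -4*h
Q(H, b) = -4*H*b (Q(H, b) = (-4*H)*b = -4*H*b)
C(x) = -1
L = 0 (L = (4*(-1))*(-4*(-2)*(-1*0)) = -(-16)*(-2)*0 = -4*0 = 0)
(151 - 152)*L = (151 - 152)*0 = -1*0 = 0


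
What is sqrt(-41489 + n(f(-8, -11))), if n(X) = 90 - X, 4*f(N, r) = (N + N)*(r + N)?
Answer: 5*I*sqrt(1659) ≈ 203.65*I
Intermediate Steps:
f(N, r) = N*(N + r)/2 (f(N, r) = ((N + N)*(r + N))/4 = ((2*N)*(N + r))/4 = (2*N*(N + r))/4 = N*(N + r)/2)
sqrt(-41489 + n(f(-8, -11))) = sqrt(-41489 + (90 - (-8)*(-8 - 11)/2)) = sqrt(-41489 + (90 - (-8)*(-19)/2)) = sqrt(-41489 + (90 - 1*76)) = sqrt(-41489 + (90 - 76)) = sqrt(-41489 + 14) = sqrt(-41475) = 5*I*sqrt(1659)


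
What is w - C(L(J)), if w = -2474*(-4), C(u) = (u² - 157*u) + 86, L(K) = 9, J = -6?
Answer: 11142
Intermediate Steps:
C(u) = 86 + u² - 157*u
w = 9896
w - C(L(J)) = 9896 - (86 + 9² - 157*9) = 9896 - (86 + 81 - 1413) = 9896 - 1*(-1246) = 9896 + 1246 = 11142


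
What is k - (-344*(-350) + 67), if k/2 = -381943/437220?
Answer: -26335672813/218610 ≈ -1.2047e+5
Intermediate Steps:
k = -381943/218610 (k = 2*(-381943/437220) = -381943/218610 ≈ -1.7471)
k - (-344*(-350) + 67) = -381943/218610 - (-344*(-350) + 67) = -381943/218610 - (120400 + 67) = -381943/218610 - 1*120467 = -381943/218610 - 120467 = -26335672813/218610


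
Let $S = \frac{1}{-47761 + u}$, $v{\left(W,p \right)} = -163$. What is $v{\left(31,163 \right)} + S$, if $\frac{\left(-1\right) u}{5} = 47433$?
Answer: $- \frac{46442939}{284926} \approx -163.0$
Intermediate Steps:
$u = -237165$ ($u = \left(-5\right) 47433 = -237165$)
$S = - \frac{1}{284926}$ ($S = \frac{1}{-47761 - 237165} = \frac{1}{-284926} = - \frac{1}{284926} \approx -3.5097 \cdot 10^{-6}$)
$v{\left(31,163 \right)} + S = -163 - \frac{1}{284926} = - \frac{46442939}{284926}$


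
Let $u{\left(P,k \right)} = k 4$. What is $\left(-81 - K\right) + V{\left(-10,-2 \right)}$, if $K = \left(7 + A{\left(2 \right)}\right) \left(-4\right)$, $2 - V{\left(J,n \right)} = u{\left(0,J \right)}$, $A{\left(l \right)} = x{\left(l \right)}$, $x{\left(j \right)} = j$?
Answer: $-3$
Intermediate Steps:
$A{\left(l \right)} = l$
$u{\left(P,k \right)} = 4 k$
$V{\left(J,n \right)} = 2 - 4 J$
$K = -36$ ($K = \left(7 + 2\right) \left(-4\right) = 9 \left(-4\right) = -36$)
$\left(-81 - K\right) + V{\left(-10,-2 \right)} = \left(-81 - -36\right) + \left(2 - -40\right) = \left(-81 + 36\right) + \left(2 + 40\right) = -45 + 42 = -3$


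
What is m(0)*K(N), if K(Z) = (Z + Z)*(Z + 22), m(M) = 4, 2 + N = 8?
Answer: 1344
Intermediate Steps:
N = 6 (N = -2 + 8 = 6)
K(Z) = 2*Z*(22 + Z) (K(Z) = (2*Z)*(22 + Z) = 2*Z*(22 + Z))
m(0)*K(N) = 4*(2*6*(22 + 6)) = 4*(2*6*28) = 4*336 = 1344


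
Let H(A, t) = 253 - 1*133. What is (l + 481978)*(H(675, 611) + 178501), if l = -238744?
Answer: 43446700314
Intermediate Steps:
H(A, t) = 120 (H(A, t) = 253 - 133 = 120)
(l + 481978)*(H(675, 611) + 178501) = (-238744 + 481978)*(120 + 178501) = 243234*178621 = 43446700314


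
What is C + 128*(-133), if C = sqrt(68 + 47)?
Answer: -17024 + sqrt(115) ≈ -17013.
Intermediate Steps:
C = sqrt(115) ≈ 10.724
C + 128*(-133) = sqrt(115) + 128*(-133) = sqrt(115) - 17024 = -17024 + sqrt(115)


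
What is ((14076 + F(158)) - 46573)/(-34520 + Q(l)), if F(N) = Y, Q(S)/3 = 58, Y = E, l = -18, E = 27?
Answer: 16235/17173 ≈ 0.94538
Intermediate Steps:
Y = 27
Q(S) = 174 (Q(S) = 3*58 = 174)
F(N) = 27
((14076 + F(158)) - 46573)/(-34520 + Q(l)) = ((14076 + 27) - 46573)/(-34520 + 174) = (14103 - 46573)/(-34346) = -32470*(-1/34346) = 16235/17173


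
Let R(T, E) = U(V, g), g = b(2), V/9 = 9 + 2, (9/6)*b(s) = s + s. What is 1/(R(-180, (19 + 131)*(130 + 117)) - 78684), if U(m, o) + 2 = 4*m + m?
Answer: -1/78191 ≈ -1.2789e-5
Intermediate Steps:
b(s) = 4*s/3 (b(s) = 2*(s + s)/3 = 2*(2*s)/3 = 4*s/3)
V = 99 (V = 9*(9 + 2) = 9*11 = 99)
g = 8/3 (g = (4/3)*2 = 8/3 ≈ 2.6667)
U(m, o) = -2 + 5*m (U(m, o) = -2 + (4*m + m) = -2 + 5*m)
R(T, E) = 493 (R(T, E) = -2 + 5*99 = -2 + 495 = 493)
1/(R(-180, (19 + 131)*(130 + 117)) - 78684) = 1/(493 - 78684) = 1/(-78191) = -1/78191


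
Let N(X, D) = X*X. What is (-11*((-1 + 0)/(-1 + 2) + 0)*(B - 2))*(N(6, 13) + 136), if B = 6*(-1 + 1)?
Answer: -3784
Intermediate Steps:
N(X, D) = X²
B = 0 (B = 6*0 = 0)
(-11*((-1 + 0)/(-1 + 2) + 0)*(B - 2))*(N(6, 13) + 136) = (-11*((-1 + 0)/(-1 + 2) + 0)*(0 - 2))*(6² + 136) = (-11*(-1/1 + 0)*(-2))*(36 + 136) = -11*(-1*1 + 0)*(-2)*172 = -11*(-1 + 0)*(-2)*172 = -(-11)*(-2)*172 = -11*2*172 = -22*172 = -3784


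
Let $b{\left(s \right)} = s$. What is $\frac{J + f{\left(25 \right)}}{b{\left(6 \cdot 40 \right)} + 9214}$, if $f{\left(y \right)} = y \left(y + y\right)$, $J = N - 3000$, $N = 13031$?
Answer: $\frac{389}{326} \approx 1.1933$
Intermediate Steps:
$J = 10031$ ($J = 13031 - 3000 = 10031$)
$f{\left(y \right)} = 2 y^{2}$ ($f{\left(y \right)} = y 2 y = 2 y^{2}$)
$\frac{J + f{\left(25 \right)}}{b{\left(6 \cdot 40 \right)} + 9214} = \frac{10031 + 2 \cdot 25^{2}}{6 \cdot 40 + 9214} = \frac{10031 + 2 \cdot 625}{240 + 9214} = \frac{10031 + 1250}{9454} = 11281 \cdot \frac{1}{9454} = \frac{389}{326}$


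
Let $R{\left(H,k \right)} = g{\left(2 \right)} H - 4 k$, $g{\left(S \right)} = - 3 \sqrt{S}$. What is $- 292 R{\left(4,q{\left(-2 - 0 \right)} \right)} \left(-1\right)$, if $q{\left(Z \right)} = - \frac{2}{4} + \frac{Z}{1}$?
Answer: $2920 - 3504 \sqrt{2} \approx -2035.4$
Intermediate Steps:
$q{\left(Z \right)} = - \frac{1}{2} + Z$ ($q{\left(Z \right)} = \left(-2\right) \frac{1}{4} + Z 1 = - \frac{1}{2} + Z$)
$R{\left(H,k \right)} = - 4 k - 3 H \sqrt{2}$ ($R{\left(H,k \right)} = - 3 \sqrt{2} H - 4 k = - 3 H \sqrt{2} - 4 k = - 4 k - 3 H \sqrt{2}$)
$- 292 R{\left(4,q{\left(-2 - 0 \right)} \right)} \left(-1\right) = - 292 \left(- 4 \left(- \frac{1}{2} - 2\right) - 12 \sqrt{2}\right) \left(-1\right) = - 292 \left(\left(-4\right) \left(- \frac{5}{2}\right) - 12 \sqrt{2}\right) \left(-1\right) = - 292 \left(10 - 12 \sqrt{2}\right) \left(-1\right) = - 292 \left(-10 + 12 \sqrt{2}\right) = 2920 - 3504 \sqrt{2}$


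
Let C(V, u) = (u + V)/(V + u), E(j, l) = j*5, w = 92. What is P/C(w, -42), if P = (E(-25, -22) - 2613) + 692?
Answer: -2046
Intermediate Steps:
E(j, l) = 5*j
P = -2046 (P = (5*(-25) - 2613) + 692 = (-125 - 2613) + 692 = -2738 + 692 = -2046)
C(V, u) = 1 (C(V, u) = (V + u)/(V + u) = 1)
P/C(w, -42) = -2046/1 = -2046*1 = -2046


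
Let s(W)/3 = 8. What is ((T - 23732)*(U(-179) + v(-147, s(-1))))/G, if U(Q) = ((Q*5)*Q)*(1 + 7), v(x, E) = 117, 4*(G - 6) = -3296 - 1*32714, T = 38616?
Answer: -38155342376/17993 ≈ -2.1206e+6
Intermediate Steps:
s(W) = 24 (s(W) = 3*8 = 24)
G = -17993/2 (G = 6 + (-3296 - 1*32714)/4 = 6 + (-3296 - 32714)/4 = 6 + (1/4)*(-36010) = 6 - 18005/2 = -17993/2 ≈ -8996.5)
U(Q) = 40*Q**2 (U(Q) = ((5*Q)*Q)*8 = (5*Q**2)*8 = 40*Q**2)
((T - 23732)*(U(-179) + v(-147, s(-1))))/G = ((38616 - 23732)*(40*(-179)**2 + 117))/(-17993/2) = (14884*(40*32041 + 117))*(-2/17993) = (14884*(1281640 + 117))*(-2/17993) = (14884*1281757)*(-2/17993) = 19077671188*(-2/17993) = -38155342376/17993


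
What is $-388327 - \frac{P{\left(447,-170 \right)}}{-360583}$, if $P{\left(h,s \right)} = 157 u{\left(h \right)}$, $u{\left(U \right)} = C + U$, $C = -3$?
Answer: $- \frac{140024044933}{360583} \approx -3.8833 \cdot 10^{5}$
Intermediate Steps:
$u{\left(U \right)} = -3 + U$
$P{\left(h,s \right)} = -471 + 157 h$ ($P{\left(h,s \right)} = 157 \left(-3 + h\right) = -471 + 157 h$)
$-388327 - \frac{P{\left(447,-170 \right)}}{-360583} = -388327 - \frac{-471 + 157 \cdot 447}{-360583} = -388327 - \left(-471 + 70179\right) \left(- \frac{1}{360583}\right) = -388327 - 69708 \left(- \frac{1}{360583}\right) = -388327 - - \frac{69708}{360583} = -388327 + \frac{69708}{360583} = - \frac{140024044933}{360583}$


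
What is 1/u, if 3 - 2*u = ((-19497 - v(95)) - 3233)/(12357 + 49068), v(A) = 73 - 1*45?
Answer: 40950/69011 ≈ 0.59338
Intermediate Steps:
v(A) = 28 (v(A) = 73 - 45 = 28)
u = 69011/40950 (u = 3/2 - ((-19497 - 1*28) - 3233)/(2*(12357 + 49068)) = 3/2 - ((-19497 - 28) - 3233)/(2*61425) = 3/2 - (-19525 - 3233)/(2*61425) = 3/2 - (-11379)/61425 = 3/2 - ½*(-7586/20475) = 3/2 + 3793/20475 = 69011/40950 ≈ 1.6852)
1/u = 1/(69011/40950) = 40950/69011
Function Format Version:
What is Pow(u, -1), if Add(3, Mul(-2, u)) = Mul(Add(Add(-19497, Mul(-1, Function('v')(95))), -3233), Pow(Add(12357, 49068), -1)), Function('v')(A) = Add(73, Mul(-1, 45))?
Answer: Rational(40950, 69011) ≈ 0.59338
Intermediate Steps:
Function('v')(A) = 28 (Function('v')(A) = Add(73, -45) = 28)
u = Rational(69011, 40950) (u = Add(Rational(3, 2), Mul(Rational(-1, 2), Mul(Add(Add(-19497, Mul(-1, 28)), -3233), Pow(Add(12357, 49068), -1)))) = Add(Rational(3, 2), Mul(Rational(-1, 2), Mul(Add(Add(-19497, -28), -3233), Pow(61425, -1)))) = Add(Rational(3, 2), Mul(Rational(-1, 2), Mul(Add(-19525, -3233), Rational(1, 61425)))) = Add(Rational(3, 2), Mul(Rational(-1, 2), Mul(-22758, Rational(1, 61425)))) = Add(Rational(3, 2), Mul(Rational(-1, 2), Rational(-7586, 20475))) = Add(Rational(3, 2), Rational(3793, 20475)) = Rational(69011, 40950) ≈ 1.6852)
Pow(u, -1) = Pow(Rational(69011, 40950), -1) = Rational(40950, 69011)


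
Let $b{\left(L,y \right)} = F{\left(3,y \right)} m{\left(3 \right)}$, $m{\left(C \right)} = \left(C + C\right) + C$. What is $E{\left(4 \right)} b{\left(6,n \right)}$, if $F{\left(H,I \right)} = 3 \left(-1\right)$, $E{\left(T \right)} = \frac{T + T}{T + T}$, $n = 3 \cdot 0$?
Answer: $-27$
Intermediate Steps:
$n = 0$
$E{\left(T \right)} = 1$ ($E{\left(T \right)} = \frac{2 T}{2 T} = 2 T \frac{1}{2 T} = 1$)
$F{\left(H,I \right)} = -3$
$m{\left(C \right)} = 3 C$ ($m{\left(C \right)} = 2 C + C = 3 C$)
$b{\left(L,y \right)} = -27$ ($b{\left(L,y \right)} = - 3 \cdot 3 \cdot 3 = \left(-3\right) 9 = -27$)
$E{\left(4 \right)} b{\left(6,n \right)} = 1 \left(-27\right) = -27$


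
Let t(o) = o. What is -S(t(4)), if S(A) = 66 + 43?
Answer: -109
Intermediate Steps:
S(A) = 109
-S(t(4)) = -1*109 = -109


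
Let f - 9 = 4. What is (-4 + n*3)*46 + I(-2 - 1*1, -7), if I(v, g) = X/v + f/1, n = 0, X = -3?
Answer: -170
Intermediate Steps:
f = 13 (f = 9 + 4 = 13)
I(v, g) = 13 - 3/v (I(v, g) = -3/v + 13/1 = -3/v + 13*1 = -3/v + 13 = 13 - 3/v)
(-4 + n*3)*46 + I(-2 - 1*1, -7) = (-4 + 0*3)*46 + (13 - 3/(-2 - 1*1)) = (-4 + 0)*46 + (13 - 3/(-2 - 1)) = -4*46 + (13 - 3/(-3)) = -184 + (13 - 3*(-⅓)) = -184 + (13 + 1) = -184 + 14 = -170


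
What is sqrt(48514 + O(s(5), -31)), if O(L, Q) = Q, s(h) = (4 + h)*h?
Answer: 3*sqrt(5387) ≈ 220.19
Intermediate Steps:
s(h) = h*(4 + h)
sqrt(48514 + O(s(5), -31)) = sqrt(48514 - 31) = sqrt(48483) = 3*sqrt(5387)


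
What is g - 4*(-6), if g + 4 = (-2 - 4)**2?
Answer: 56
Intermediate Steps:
g = 32 (g = -4 + (-2 - 4)**2 = -4 + (-6)**2 = -4 + 36 = 32)
g - 4*(-6) = 32 - 4*(-6) = 32 + 24 = 56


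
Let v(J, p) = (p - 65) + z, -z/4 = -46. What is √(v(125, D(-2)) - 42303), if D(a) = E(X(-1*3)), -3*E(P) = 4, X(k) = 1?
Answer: 2*I*√94917/3 ≈ 205.39*I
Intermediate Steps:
z = 184 (z = -4*(-46) = 184)
E(P) = -4/3 (E(P) = -⅓*4 = -4/3)
D(a) = -4/3
v(J, p) = 119 + p (v(J, p) = (p - 65) + 184 = (-65 + p) + 184 = 119 + p)
√(v(125, D(-2)) - 42303) = √((119 - 4/3) - 42303) = √(353/3 - 42303) = √(-126556/3) = 2*I*√94917/3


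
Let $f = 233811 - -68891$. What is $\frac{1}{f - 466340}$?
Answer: $- \frac{1}{163638} \approx -6.111 \cdot 10^{-6}$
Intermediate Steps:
$f = 302702$ ($f = 233811 + 68891 = 302702$)
$\frac{1}{f - 466340} = \frac{1}{302702 - 466340} = \frac{1}{-163638} = - \frac{1}{163638}$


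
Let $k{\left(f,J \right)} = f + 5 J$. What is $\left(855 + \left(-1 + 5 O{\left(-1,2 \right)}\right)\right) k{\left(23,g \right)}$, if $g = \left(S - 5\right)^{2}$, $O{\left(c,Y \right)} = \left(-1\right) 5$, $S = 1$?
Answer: $85387$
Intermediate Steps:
$O{\left(c,Y \right)} = -5$
$g = 16$ ($g = \left(1 - 5\right)^{2} = \left(-4\right)^{2} = 16$)
$\left(855 + \left(-1 + 5 O{\left(-1,2 \right)}\right)\right) k{\left(23,g \right)} = \left(855 + \left(-1 + 5 \left(-5\right)\right)\right) \left(23 + 5 \cdot 16\right) = \left(855 - 26\right) \left(23 + 80\right) = \left(855 - 26\right) 103 = 829 \cdot 103 = 85387$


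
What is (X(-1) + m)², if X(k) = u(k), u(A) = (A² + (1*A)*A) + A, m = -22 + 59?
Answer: 1444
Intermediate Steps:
m = 37
u(A) = A + 2*A² (u(A) = (A² + A*A) + A = (A² + A²) + A = 2*A² + A = A + 2*A²)
X(k) = k*(1 + 2*k)
(X(-1) + m)² = (-(1 + 2*(-1)) + 37)² = (-(1 - 2) + 37)² = (-1*(-1) + 37)² = (1 + 37)² = 38² = 1444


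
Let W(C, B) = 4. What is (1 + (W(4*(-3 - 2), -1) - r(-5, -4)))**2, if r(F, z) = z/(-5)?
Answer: 441/25 ≈ 17.640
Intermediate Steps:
r(F, z) = -z/5 (r(F, z) = z*(-1/5) = -z/5)
(1 + (W(4*(-3 - 2), -1) - r(-5, -4)))**2 = (1 + (4 - (-1)*(-4)/5))**2 = (1 + (4 - 1*4/5))**2 = (1 + (4 - 4/5))**2 = (1 + 16/5)**2 = (21/5)**2 = 441/25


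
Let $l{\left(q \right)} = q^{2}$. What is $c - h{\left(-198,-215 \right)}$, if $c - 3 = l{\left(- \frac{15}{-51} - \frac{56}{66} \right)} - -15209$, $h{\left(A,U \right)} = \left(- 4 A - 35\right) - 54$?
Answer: $\frac{4566383710}{314721} \approx 14509.0$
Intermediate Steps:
$h{\left(A,U \right)} = -89 - 4 A$ ($h{\left(A,U \right)} = \left(-35 - 4 A\right) - 54 = -89 - 4 A$)
$c = \frac{4787632573}{314721}$ ($c = 3 + \left(\left(- \frac{15}{-51} - \frac{56}{66}\right)^{2} - -15209\right) = 3 + \left(\left(\left(-15\right) \left(- \frac{1}{51}\right) - \frac{28}{33}\right)^{2} + 15209\right) = 3 + \left(\left(\frac{5}{17} - \frac{28}{33}\right)^{2} + 15209\right) = 3 + \left(\left(- \frac{311}{561}\right)^{2} + 15209\right) = 3 + \left(\frac{96721}{314721} + 15209\right) = 3 + \frac{4786688410}{314721} = \frac{4787632573}{314721} \approx 15212.0$)
$c - h{\left(-198,-215 \right)} = \frac{4787632573}{314721} - \left(-89 - -792\right) = \frac{4787632573}{314721} - \left(-89 + 792\right) = \frac{4787632573}{314721} - 703 = \frac{4566383710}{314721}$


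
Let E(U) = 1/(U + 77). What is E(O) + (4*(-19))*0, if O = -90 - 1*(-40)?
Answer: 1/27 ≈ 0.037037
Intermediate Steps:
O = -50 (O = -90 + 40 = -50)
E(U) = 1/(77 + U)
E(O) + (4*(-19))*0 = 1/(77 - 50) + (4*(-19))*0 = 1/27 - 76*0 = 1/27 + 0 = 1/27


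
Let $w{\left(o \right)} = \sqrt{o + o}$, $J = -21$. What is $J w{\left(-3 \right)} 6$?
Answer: $- 126 i \sqrt{6} \approx - 308.64 i$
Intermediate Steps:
$w{\left(o \right)} = \sqrt{2} \sqrt{o}$ ($w{\left(o \right)} = \sqrt{2 o} = \sqrt{2} \sqrt{o}$)
$J w{\left(-3 \right)} 6 = - 21 \sqrt{2} \sqrt{-3} \cdot 6 = - 21 \sqrt{2} i \sqrt{3} \cdot 6 = - 21 i \sqrt{6} \cdot 6 = - 126 i \sqrt{6}$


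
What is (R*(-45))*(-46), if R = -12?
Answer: -24840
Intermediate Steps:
(R*(-45))*(-46) = -12*(-45)*(-46) = 540*(-46) = -24840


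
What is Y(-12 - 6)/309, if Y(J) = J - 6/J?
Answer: -53/927 ≈ -0.057174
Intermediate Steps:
Y(-12 - 6)/309 = ((-12 - 6) - 6/(-12 - 6))/309 = (-18 - 6/(-18))*(1/309) = (-18 - 6*(-1/18))*(1/309) = (-18 + ⅓)*(1/309) = -53/3*1/309 = -53/927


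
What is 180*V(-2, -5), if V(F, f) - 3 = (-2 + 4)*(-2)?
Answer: -180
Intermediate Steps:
V(F, f) = -1 (V(F, f) = 3 + (-2 + 4)*(-2) = 3 + 2*(-2) = 3 - 4 = -1)
180*V(-2, -5) = 180*(-1) = -180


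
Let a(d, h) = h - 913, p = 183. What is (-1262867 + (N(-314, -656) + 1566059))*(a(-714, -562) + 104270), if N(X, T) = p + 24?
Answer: 31187900205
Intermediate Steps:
a(d, h) = -913 + h
N(X, T) = 207 (N(X, T) = 183 + 24 = 207)
(-1262867 + (N(-314, -656) + 1566059))*(a(-714, -562) + 104270) = (-1262867 + (207 + 1566059))*((-913 - 562) + 104270) = (-1262867 + 1566266)*(-1475 + 104270) = 303399*102795 = 31187900205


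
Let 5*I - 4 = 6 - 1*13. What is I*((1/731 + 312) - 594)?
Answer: 618423/3655 ≈ 169.20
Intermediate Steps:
I = -⅗ (I = ⅘ + (6 - 1*13)/5 = ⅘ + (6 - 13)/5 = ⅘ + (⅕)*(-7) = ⅘ - 7/5 = -⅗ ≈ -0.60000)
I*((1/731 + 312) - 594) = -3*((1/731 + 312) - 594)/5 = -3*(228073/731 - 594)/5 = -⅗*(-206141/731) = 618423/3655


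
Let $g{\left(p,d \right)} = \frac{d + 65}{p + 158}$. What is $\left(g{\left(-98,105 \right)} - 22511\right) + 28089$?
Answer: $\frac{33485}{6} \approx 5580.8$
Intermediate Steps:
$g{\left(p,d \right)} = \frac{65 + d}{158 + p}$
$\left(g{\left(-98,105 \right)} - 22511\right) + 28089 = \left(\frac{65 + 105}{158 - 98} - 22511\right) + 28089 = \left(\frac{1}{60} \cdot 170 - 22511\right) + 28089 = \left(\frac{17}{6} - 22511\right) + 28089 = - \frac{135049}{6} + 28089 = \frac{33485}{6}$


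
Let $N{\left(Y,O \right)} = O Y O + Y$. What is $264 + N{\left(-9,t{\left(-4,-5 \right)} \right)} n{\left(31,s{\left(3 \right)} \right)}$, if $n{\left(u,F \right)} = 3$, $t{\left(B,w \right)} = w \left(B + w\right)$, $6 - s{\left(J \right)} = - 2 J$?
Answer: $-54438$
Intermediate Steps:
$s{\left(J \right)} = 6 + 2 J$ ($s{\left(J \right)} = 6 - - 2 J = 6 + 2 J$)
$N{\left(Y,O \right)} = Y + Y O^{2}$ ($N{\left(Y,O \right)} = Y O^{2} + Y = Y + Y O^{2}$)
$264 + N{\left(-9,t{\left(-4,-5 \right)} \right)} n{\left(31,s{\left(3 \right)} \right)} = 264 + - 9 \left(1 + \left(- 5 \left(-4 - 5\right)\right)^{2}\right) 3 = 264 + - 9 \left(1 + \left(\left(-5\right) \left(-9\right)\right)^{2}\right) 3 = 264 + - 9 \left(1 + 45^{2}\right) 3 = 264 + - 9 \left(1 + 2025\right) 3 = 264 + \left(-9\right) 2026 \cdot 3 = 264 - 54702 = -54438$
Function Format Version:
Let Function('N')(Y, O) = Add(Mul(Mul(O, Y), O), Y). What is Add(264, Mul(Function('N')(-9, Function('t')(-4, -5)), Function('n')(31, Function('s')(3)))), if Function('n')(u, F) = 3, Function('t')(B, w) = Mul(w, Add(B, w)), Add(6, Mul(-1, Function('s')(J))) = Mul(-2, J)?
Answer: -54438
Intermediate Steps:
Function('s')(J) = Add(6, Mul(2, J)) (Function('s')(J) = Add(6, Mul(-1, Mul(-2, J))) = Add(6, Mul(2, J)))
Function('N')(Y, O) = Add(Y, Mul(Y, Pow(O, 2))) (Function('N')(Y, O) = Add(Mul(Y, Pow(O, 2)), Y) = Add(Y, Mul(Y, Pow(O, 2))))
Add(264, Mul(Function('N')(-9, Function('t')(-4, -5)), Function('n')(31, Function('s')(3)))) = Add(264, Mul(Mul(-9, Add(1, Pow(Mul(-5, Add(-4, -5)), 2))), 3)) = Add(264, Mul(Mul(-9, Add(1, Pow(Mul(-5, -9), 2))), 3)) = Add(264, Mul(Mul(-9, Add(1, Pow(45, 2))), 3)) = Add(264, Mul(Mul(-9, Add(1, 2025)), 3)) = Add(264, Mul(Mul(-9, 2026), 3)) = Add(264, Mul(-18234, 3)) = Add(264, -54702) = -54438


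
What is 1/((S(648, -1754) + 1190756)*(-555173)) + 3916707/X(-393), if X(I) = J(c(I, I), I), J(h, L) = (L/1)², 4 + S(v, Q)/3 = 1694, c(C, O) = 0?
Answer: 866754605392032479/34179064721512734 ≈ 25.359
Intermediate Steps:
S(v, Q) = 5070 (S(v, Q) = -12 + 3*1694 = -12 + 5082 = 5070)
J(h, L) = L² (J(h, L) = (L*1)² = L²)
X(I) = I²
1/((S(648, -1754) + 1190756)*(-555173)) + 3916707/X(-393) = 1/((5070 + 1190756)*(-555173)) + 3916707/((-393)²) = -1/555173/1195826 + 3916707/154449 = (1/1195826)*(-1/555173) + 3916707*(1/154449) = -1/663890307898 + 1305569/51483 = 866754605392032479/34179064721512734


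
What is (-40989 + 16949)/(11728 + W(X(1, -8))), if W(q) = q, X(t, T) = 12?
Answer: -1202/587 ≈ -2.0477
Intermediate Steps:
(-40989 + 16949)/(11728 + W(X(1, -8))) = (-40989 + 16949)/(11728 + 12) = -24040/11740 = -24040*1/11740 = -1202/587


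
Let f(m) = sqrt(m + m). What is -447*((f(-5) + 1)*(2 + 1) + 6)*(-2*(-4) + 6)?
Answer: -56322 - 18774*I*sqrt(10) ≈ -56322.0 - 59369.0*I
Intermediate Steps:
f(m) = sqrt(2)*sqrt(m) (f(m) = sqrt(2*m) = sqrt(2)*sqrt(m))
-447*((f(-5) + 1)*(2 + 1) + 6)*(-2*(-4) + 6) = -447*((sqrt(2)*sqrt(-5) + 1)*(2 + 1) + 6)*(-2*(-4) + 6) = -447*((sqrt(2)*(I*sqrt(5)) + 1)*3 + 6)*(8 + 6) = -447*((I*sqrt(10) + 1)*3 + 6)*14 = -447*((1 + I*sqrt(10))*3 + 6)*14 = -447*((3 + 3*I*sqrt(10)) + 6)*14 = -447*(9 + 3*I*sqrt(10))*14 = -447*(126 + 42*I*sqrt(10)) = -56322 - 18774*I*sqrt(10)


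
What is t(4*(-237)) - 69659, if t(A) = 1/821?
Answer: -57190038/821 ≈ -69659.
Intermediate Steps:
t(A) = 1/821
t(4*(-237)) - 69659 = 1/821 - 69659 = -57190038/821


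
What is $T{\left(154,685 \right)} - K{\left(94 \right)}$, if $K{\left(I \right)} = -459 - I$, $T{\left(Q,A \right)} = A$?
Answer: $1238$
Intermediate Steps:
$T{\left(154,685 \right)} - K{\left(94 \right)} = 685 - \left(-459 - 94\right) = 685 - -553 = 685 + 553 = 1238$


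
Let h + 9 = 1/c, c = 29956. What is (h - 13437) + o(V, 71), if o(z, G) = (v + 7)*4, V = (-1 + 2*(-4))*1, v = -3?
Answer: -402309079/29956 ≈ -13430.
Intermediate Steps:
h = -269603/29956 (h = -9 + 1/29956 = -269603/29956 ≈ -9.0000)
V = -9 (V = (-1 - 8)*1 = -9*1 = -9)
o(z, G) = 16 (o(z, G) = (-3 + 7)*4 = 4*4 = 16)
(h - 13437) + o(V, 71) = (-269603/29956 - 13437) + 16 = -402788375/29956 + 16 = -402309079/29956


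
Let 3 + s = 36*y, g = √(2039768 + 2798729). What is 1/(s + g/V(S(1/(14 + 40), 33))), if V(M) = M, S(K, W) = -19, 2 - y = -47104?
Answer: 612188493/1038157200041312 + 19*√4838497/1038157200041312 ≈ 5.8973e-7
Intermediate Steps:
y = 47106 (y = 2 - 1*(-47104) = 2 + 47104 = 47106)
g = √4838497 ≈ 2199.7
s = 1695813 (s = -3 + 36*47106 = -3 + 1695816 = 1695813)
1/(s + g/V(S(1/(14 + 40), 33))) = 1/(1695813 + √4838497/(-19)) = 1/(1695813 + √4838497*(-1/19)) = 1/(1695813 - √4838497/19)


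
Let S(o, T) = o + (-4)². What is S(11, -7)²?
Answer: 729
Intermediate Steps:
S(o, T) = 16 + o (S(o, T) = o + 16 = 16 + o)
S(11, -7)² = (16 + 11)² = 27² = 729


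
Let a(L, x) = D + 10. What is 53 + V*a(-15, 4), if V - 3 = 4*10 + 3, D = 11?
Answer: 1019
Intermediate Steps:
V = 46 (V = 3 + (4*10 + 3) = 3 + (40 + 3) = 3 + 43 = 46)
a(L, x) = 21 (a(L, x) = 11 + 10 = 21)
53 + V*a(-15, 4) = 53 + 46*21 = 53 + 966 = 1019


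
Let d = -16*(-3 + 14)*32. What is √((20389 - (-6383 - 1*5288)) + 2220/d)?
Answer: 5*√39723134/176 ≈ 179.05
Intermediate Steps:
d = -5632 (d = -16*11*32 = -176*32 = -5632)
√((20389 - (-6383 - 1*5288)) + 2220/d) = √((20389 - (-6383 - 1*5288)) + 2220/(-5632)) = √((20389 - (-6383 - 5288)) + 2220*(-1/5632)) = √((20389 - 1*(-11671)) - 555/1408) = √((20389 + 11671) - 555/1408) = √(32060 - 555/1408) = √(45139925/1408) = 5*√39723134/176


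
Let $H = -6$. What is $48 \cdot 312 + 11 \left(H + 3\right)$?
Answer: $14943$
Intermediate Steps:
$48 \cdot 312 + 11 \left(H + 3\right) = 48 \cdot 312 + 11 \left(-6 + 3\right) = 14976 + 11 \left(-3\right) = 14976 - 33 = 14943$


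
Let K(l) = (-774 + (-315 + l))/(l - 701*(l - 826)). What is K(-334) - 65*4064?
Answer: -214716117583/812826 ≈ -2.6416e+5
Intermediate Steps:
K(l) = (-1089 + l)/(579026 - 700*l) (K(l) = (-1089 + l)/(l - 701*(-826 + l)) = (-1089 + l)/(l + (579026 - 701*l)) = (-1089 + l)/(579026 - 700*l))
K(-334) - 65*4064 = (1089 - 1*(-334))/(14*(-41359 + 50*(-334))) - 65*4064 = (1089 + 334)/(14*(-41359 - 16700)) - 264160 = (1/14)*1423/(-58059) - 264160 = (1/14)*(-1/58059)*1423 - 264160 = -1423/812826 - 264160 = -214716117583/812826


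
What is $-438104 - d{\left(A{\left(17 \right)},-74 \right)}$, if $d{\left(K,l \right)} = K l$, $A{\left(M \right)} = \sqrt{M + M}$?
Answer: $-438104 + 74 \sqrt{34} \approx -4.3767 \cdot 10^{5}$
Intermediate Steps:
$A{\left(M \right)} = \sqrt{2} \sqrt{M}$ ($A{\left(M \right)} = \sqrt{2 M} = \sqrt{2} \sqrt{M}$)
$-438104 - d{\left(A{\left(17 \right)},-74 \right)} = -438104 - \sqrt{2} \sqrt{17} \left(-74\right) = -438104 - \sqrt{34} \left(-74\right) = -438104 - - 74 \sqrt{34} = -438104 + 74 \sqrt{34}$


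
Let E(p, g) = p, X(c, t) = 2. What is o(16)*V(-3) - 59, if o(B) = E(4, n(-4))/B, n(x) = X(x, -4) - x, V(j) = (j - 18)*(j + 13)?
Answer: -223/2 ≈ -111.50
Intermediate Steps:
V(j) = (-18 + j)*(13 + j)
n(x) = 2 - x
o(B) = 4/B
o(16)*V(-3) - 59 = (4/16)*(-234 + (-3)² - 5*(-3)) - 59 = (4*(1/16))*(-234 + 9 + 15) - 59 = (¼)*(-210) - 59 = -105/2 - 59 = -223/2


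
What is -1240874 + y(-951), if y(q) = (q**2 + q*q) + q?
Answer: 566977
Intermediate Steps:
y(q) = q + 2*q**2 (y(q) = (q**2 + q**2) + q = 2*q**2 + q = q + 2*q**2)
-1240874 + y(-951) = -1240874 - 951*(1 + 2*(-951)) = -1240874 - 951*(1 - 1902) = -1240874 - 951*(-1901) = -1240874 + 1807851 = 566977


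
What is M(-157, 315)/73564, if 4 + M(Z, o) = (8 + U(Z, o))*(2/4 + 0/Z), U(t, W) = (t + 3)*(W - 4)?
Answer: -23947/73564 ≈ -0.32553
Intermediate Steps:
U(t, W) = (-4 + W)*(3 + t) (U(t, W) = (3 + t)*(-4 + W) = (-4 + W)*(3 + t))
M(Z, o) = -6 - 2*Z + 3*o/2 + Z*o/2 (M(Z, o) = -4 + (8 + (-12 - 4*Z + 3*o + o*Z))*(2/4 + 0/Z) = -4 + (8 + (-12 - 4*Z + 3*o + Z*o))*(2*(1/4) + 0) = -4 + (-4 - 4*Z + 3*o + Z*o)*(1/2 + 0) = -4 + (-4 - 4*Z + 3*o + Z*o)*(1/2) = -4 + (-2 - 2*Z + 3*o/2 + Z*o/2) = -6 - 2*Z + 3*o/2 + Z*o/2)
M(-157, 315)/73564 = (-6 - 2*(-157) + (3/2)*315 + (1/2)*(-157)*315)/73564 = (-6 + 314 + 945/2 - 49455/2)*(1/73564) = -23947*1/73564 = -23947/73564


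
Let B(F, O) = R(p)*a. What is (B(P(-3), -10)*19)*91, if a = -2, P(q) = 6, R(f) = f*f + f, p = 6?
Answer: -145236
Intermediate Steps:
R(f) = f + f² (R(f) = f² + f = f + f²)
B(F, O) = -84 (B(F, O) = (6*(1 + 6))*(-2) = (6*7)*(-2) = 42*(-2) = -84)
(B(P(-3), -10)*19)*91 = -84*19*91 = -1596*91 = -145236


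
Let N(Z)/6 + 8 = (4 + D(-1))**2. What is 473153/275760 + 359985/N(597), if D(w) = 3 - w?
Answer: 258928237/241290 ≈ 1073.1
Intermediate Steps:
N(Z) = 336 (N(Z) = -48 + 6*(4 + (3 - 1*(-1)))**2 = -48 + 6*(4 + (3 + 1))**2 = -48 + 6*(4 + 4)**2 = -48 + 6*8**2 = -48 + 6*64 = -48 + 384 = 336)
473153/275760 + 359985/N(597) = 473153/275760 + 359985/336 = 473153*(1/275760) + 359985*(1/336) = 473153/275760 + 119995/112 = 258928237/241290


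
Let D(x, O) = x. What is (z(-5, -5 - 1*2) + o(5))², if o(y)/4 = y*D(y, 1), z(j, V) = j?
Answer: 9025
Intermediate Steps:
o(y) = 4*y² (o(y) = 4*(y*y) = 4*y²)
(z(-5, -5 - 1*2) + o(5))² = (-5 + 4*5²)² = (-5 + 4*25)² = (-5 + 100)² = 95² = 9025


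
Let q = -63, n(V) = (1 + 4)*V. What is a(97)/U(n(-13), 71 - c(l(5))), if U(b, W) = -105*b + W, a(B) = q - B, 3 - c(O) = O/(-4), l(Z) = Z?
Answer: -640/27567 ≈ -0.023216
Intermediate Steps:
n(V) = 5*V
c(O) = 3 + O/4 (c(O) = 3 - O/(-4) = 3 - O*(-1)/4 = 3 - (-1)*O/4 = 3 + O/4)
a(B) = -63 - B
U(b, W) = W - 105*b
a(97)/U(n(-13), 71 - c(l(5))) = (-63 - 1*97)/((71 - (3 + (¼)*5)) - 525*(-13)) = (-63 - 97)/((71 - (3 + 5/4)) - 105*(-65)) = -160/((71 - 1*17/4) + 6825) = -160/((71 - 17/4) + 6825) = -160/(267/4 + 6825) = -160/27567/4 = -160*4/27567 = -640/27567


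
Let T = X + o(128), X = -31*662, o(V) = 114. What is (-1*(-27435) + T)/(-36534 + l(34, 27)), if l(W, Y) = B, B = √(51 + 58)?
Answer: -256724418/1334733047 - 7027*√109/1334733047 ≈ -0.19240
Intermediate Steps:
X = -20522
B = √109 ≈ 10.440
l(W, Y) = √109
T = -20408 (T = -20522 + 114 = -20408)
(-1*(-27435) + T)/(-36534 + l(34, 27)) = (-1*(-27435) - 20408)/(-36534 + √109) = (27435 - 20408)/(-36534 + √109) = 7027/(-36534 + √109)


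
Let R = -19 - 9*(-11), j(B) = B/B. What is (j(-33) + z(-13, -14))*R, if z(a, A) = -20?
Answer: -1520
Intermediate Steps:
j(B) = 1
R = 80 (R = -19 + 99 = 80)
(j(-33) + z(-13, -14))*R = (1 - 20)*80 = -19*80 = -1520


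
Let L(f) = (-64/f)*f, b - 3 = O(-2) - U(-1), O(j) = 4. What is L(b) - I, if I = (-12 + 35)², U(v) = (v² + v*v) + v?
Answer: -593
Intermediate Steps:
U(v) = v + 2*v² (U(v) = (v² + v²) + v = 2*v² + v = v + 2*v²)
I = 529 (I = 23² = 529)
b = 6 (b = 3 + (4 - (-1)*(1 + 2*(-1))) = 3 + (4 - (-1)*(1 - 2)) = 3 + (4 - (-1)*(-1)) = 3 + (4 - 1*1) = 3 + (4 - 1) = 3 + 3 = 6)
L(f) = -64
L(b) - I = -64 - 1*529 = -64 - 529 = -593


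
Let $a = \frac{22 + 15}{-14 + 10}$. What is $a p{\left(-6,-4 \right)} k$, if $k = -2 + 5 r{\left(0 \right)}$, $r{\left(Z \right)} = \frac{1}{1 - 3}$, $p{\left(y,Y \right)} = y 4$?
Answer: $-999$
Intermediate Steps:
$p{\left(y,Y \right)} = 4 y$
$a = - \frac{37}{4}$ ($a = \frac{37}{-4} = 37 \left(- \frac{1}{4}\right) = - \frac{37}{4} \approx -9.25$)
$r{\left(Z \right)} = - \frac{1}{2}$ ($r{\left(Z \right)} = \frac{1}{-2} = - \frac{1}{2}$)
$k = - \frac{9}{2}$ ($k = -2 + 5 \left(- \frac{1}{2}\right) = -2 - \frac{5}{2} = - \frac{9}{2} \approx -4.5$)
$a p{\left(-6,-4 \right)} k = - \frac{37 \cdot 4 \left(-6\right)}{4} \left(- \frac{9}{2}\right) = \left(- \frac{37}{4}\right) \left(-24\right) \left(- \frac{9}{2}\right) = 222 \left(- \frac{9}{2}\right) = -999$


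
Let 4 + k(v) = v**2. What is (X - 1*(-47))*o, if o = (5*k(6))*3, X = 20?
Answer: 32160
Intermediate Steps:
k(v) = -4 + v**2
o = 480 (o = (5*(-4 + 6**2))*3 = (5*(-4 + 36))*3 = (5*32)*3 = 160*3 = 480)
(X - 1*(-47))*o = (20 - 1*(-47))*480 = (20 + 47)*480 = 67*480 = 32160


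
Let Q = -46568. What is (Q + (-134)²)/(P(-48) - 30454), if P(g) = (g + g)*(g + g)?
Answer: 14306/10619 ≈ 1.3472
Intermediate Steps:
P(g) = 4*g² (P(g) = (2*g)*(2*g) = 4*g²)
(Q + (-134)²)/(P(-48) - 30454) = (-46568 + (-134)²)/(4*(-48)² - 30454) = (-46568 + 17956)/(4*2304 - 30454) = -28612/(9216 - 30454) = -28612/(-21238) = -28612*(-1/21238) = 14306/10619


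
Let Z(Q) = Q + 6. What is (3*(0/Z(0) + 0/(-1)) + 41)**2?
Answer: 1681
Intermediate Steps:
Z(Q) = 6 + Q
(3*(0/Z(0) + 0/(-1)) + 41)**2 = (3*(0/(6 + 0) + 0/(-1)) + 41)**2 = (3*(0/6 + 0*(-1)) + 41)**2 = (3*(0*(1/6) + 0) + 41)**2 = (3*(0 + 0) + 41)**2 = (3*0 + 41)**2 = (0 + 41)**2 = 41**2 = 1681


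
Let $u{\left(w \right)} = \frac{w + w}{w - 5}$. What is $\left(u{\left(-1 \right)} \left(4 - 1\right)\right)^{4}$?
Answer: $1$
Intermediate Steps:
$u{\left(w \right)} = \frac{2 w}{-5 + w}$
$\left(u{\left(-1 \right)} \left(4 - 1\right)\right)^{4} = \left(2 \left(-1\right) \frac{1}{-5 - 1} \left(4 - 1\right)\right)^{4} = \left(2 \left(-1\right) \frac{1}{-6} \cdot 3\right)^{4} = \left(2 \left(-1\right) \left(- \frac{1}{6}\right) 3\right)^{4} = \left(\frac{1}{3} \cdot 3\right)^{4} = 1^{4} = 1$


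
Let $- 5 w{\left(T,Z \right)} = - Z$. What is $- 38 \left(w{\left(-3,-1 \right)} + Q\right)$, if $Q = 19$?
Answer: $- \frac{3572}{5} \approx -714.4$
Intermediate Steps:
$w{\left(T,Z \right)} = \frac{Z}{5}$ ($w{\left(T,Z \right)} = - \frac{\left(-1\right) Z}{5} = \frac{Z}{5}$)
$- 38 \left(w{\left(-3,-1 \right)} + Q\right) = - 38 \left(\frac{1}{5} \left(-1\right) + 19\right) = - 38 \left(- \frac{1}{5} + 19\right) = \left(-38\right) \frac{94}{5} = - \frac{3572}{5}$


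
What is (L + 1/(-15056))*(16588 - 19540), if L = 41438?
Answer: -230215604463/1882 ≈ -1.2232e+8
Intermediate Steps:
(L + 1/(-15056))*(16588 - 19540) = (41438 + 1/(-15056))*(16588 - 19540) = (41438 - 1/15056)*(-2952) = (623890527/15056)*(-2952) = -230215604463/1882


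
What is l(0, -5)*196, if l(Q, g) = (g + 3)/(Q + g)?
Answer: 392/5 ≈ 78.400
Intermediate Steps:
l(Q, g) = (3 + g)/(Q + g)
l(0, -5)*196 = ((3 - 5)/(0 - 5))*196 = (-2/(-5))*196 = -⅕*(-2)*196 = (⅖)*196 = 392/5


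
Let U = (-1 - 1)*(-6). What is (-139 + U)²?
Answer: 16129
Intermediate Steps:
U = 12 (U = -2*(-6) = 12)
(-139 + U)² = (-139 + 12)² = (-127)² = 16129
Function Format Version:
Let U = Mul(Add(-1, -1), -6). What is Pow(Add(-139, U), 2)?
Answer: 16129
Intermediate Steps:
U = 12 (U = Mul(-2, -6) = 12)
Pow(Add(-139, U), 2) = Pow(Add(-139, 12), 2) = Pow(-127, 2) = 16129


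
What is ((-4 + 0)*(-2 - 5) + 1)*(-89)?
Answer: -2581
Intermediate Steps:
((-4 + 0)*(-2 - 5) + 1)*(-89) = (-4*(-7) + 1)*(-89) = (28 + 1)*(-89) = 29*(-89) = -2581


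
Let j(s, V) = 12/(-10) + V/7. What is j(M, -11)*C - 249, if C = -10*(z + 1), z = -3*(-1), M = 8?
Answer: -967/7 ≈ -138.14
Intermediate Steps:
j(s, V) = -6/5 + V/7 (j(s, V) = 12*(-⅒) + V*(⅐) = -6/5 + V/7)
z = 3
C = -40 (C = -10*(3 + 1) = -10*4 = -40)
j(M, -11)*C - 249 = (-6/5 + (⅐)*(-11))*(-40) - 249 = (-6/5 - 11/7)*(-40) - 249 = -97/35*(-40) - 249 = 776/7 - 249 = -967/7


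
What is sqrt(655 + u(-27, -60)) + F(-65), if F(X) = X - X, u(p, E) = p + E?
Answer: 2*sqrt(142) ≈ 23.833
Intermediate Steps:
u(p, E) = E + p
F(X) = 0
sqrt(655 + u(-27, -60)) + F(-65) = sqrt(655 + (-60 - 27)) + 0 = sqrt(655 - 87) + 0 = sqrt(568) + 0 = 2*sqrt(142) + 0 = 2*sqrt(142)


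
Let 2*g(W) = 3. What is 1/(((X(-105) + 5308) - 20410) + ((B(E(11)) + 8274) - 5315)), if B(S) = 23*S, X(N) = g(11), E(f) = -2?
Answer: -2/24375 ≈ -8.2051e-5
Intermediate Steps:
g(W) = 3/2 (g(W) = (1/2)*3 = 3/2)
X(N) = 3/2
1/(((X(-105) + 5308) - 20410) + ((B(E(11)) + 8274) - 5315)) = 1/(((3/2 + 5308) - 20410) + ((23*(-2) + 8274) - 5315)) = 1/((10619/2 - 20410) + ((-46 + 8274) - 5315)) = 1/(-30201/2 + (8228 - 5315)) = 1/(-30201/2 + 2913) = 1/(-24375/2) = -2/24375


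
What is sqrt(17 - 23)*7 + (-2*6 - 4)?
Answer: -16 + 7*I*sqrt(6) ≈ -16.0 + 17.146*I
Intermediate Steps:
sqrt(17 - 23)*7 + (-2*6 - 4) = sqrt(-6)*7 + (-12 - 4) = (I*sqrt(6))*7 - 16 = 7*I*sqrt(6) - 16 = -16 + 7*I*sqrt(6)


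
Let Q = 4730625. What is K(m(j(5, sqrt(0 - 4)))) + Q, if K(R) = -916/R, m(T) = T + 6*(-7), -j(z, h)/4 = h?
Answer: 2161905243/457 - 1832*I/457 ≈ 4.7306e+6 - 4.0088*I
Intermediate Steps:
j(z, h) = -4*h
m(T) = -42 + T (m(T) = T - 42 = -42 + T)
K(m(j(5, sqrt(0 - 4)))) + Q = -916/(-42 - 4*sqrt(0 - 4)) + 4730625 = -916/(-42 - 8*I) + 4730625 = -916*(-42 + 8*I)/1828 + 4730625 = -229*(-42 + 8*I)/457 + 4730625 = 4730625 - 229*(-42 + 8*I)/457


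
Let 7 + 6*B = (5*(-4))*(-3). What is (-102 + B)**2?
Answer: 312481/36 ≈ 8680.0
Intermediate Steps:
B = 53/6 (B = -7/6 + ((5*(-4))*(-3))/6 = -7/6 + (-20*(-3))/6 = -7/6 + (1/6)*60 = -7/6 + 10 = 53/6 ≈ 8.8333)
(-102 + B)**2 = (-102 + 53/6)**2 = (-559/6)**2 = 312481/36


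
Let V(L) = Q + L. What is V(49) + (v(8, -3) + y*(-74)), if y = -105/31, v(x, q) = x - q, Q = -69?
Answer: 7491/31 ≈ 241.65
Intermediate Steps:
y = -105/31 (y = -105*1/31 = -105/31 ≈ -3.3871)
V(L) = -69 + L
V(49) + (v(8, -3) + y*(-74)) = (-69 + 49) + ((8 - 1*(-3)) - 105/31*(-74)) = -20 + ((8 + 3) + 7770/31) = -20 + (11 + 7770/31) = -20 + 8111/31 = 7491/31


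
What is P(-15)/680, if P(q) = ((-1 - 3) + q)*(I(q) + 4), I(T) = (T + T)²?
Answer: -2147/85 ≈ -25.259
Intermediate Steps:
I(T) = 4*T² (I(T) = (2*T)² = 4*T²)
P(q) = (-4 + q)*(4 + 4*q²) (P(q) = ((-1 - 3) + q)*(4*q² + 4) = (-4 + q)*(4 + 4*q²))
P(-15)/680 = (-16 - 16*(-15)² + 4*(-15) + 4*(-15)³)/680 = (-16 - 16*225 - 60 + 4*(-3375))*(1/680) = (-16 - 3600 - 60 - 13500)*(1/680) = -17176*1/680 = -2147/85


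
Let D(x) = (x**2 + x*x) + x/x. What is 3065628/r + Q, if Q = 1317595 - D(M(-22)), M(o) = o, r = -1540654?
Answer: 1014231023888/770327 ≈ 1.3166e+6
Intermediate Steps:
D(x) = 1 + 2*x**2 (D(x) = (x**2 + x**2) + 1 = 2*x**2 + 1 = 1 + 2*x**2)
Q = 1316626 (Q = 1317595 - (1 + 2*(-22)**2) = 1317595 - (1 + 2*484) = 1317595 - (1 + 968) = 1317595 - 1*969 = 1317595 - 969 = 1316626)
3065628/r + Q = 3065628/(-1540654) + 1316626 = 3065628*(-1/1540654) + 1316626 = -1532814/770327 + 1316626 = 1014231023888/770327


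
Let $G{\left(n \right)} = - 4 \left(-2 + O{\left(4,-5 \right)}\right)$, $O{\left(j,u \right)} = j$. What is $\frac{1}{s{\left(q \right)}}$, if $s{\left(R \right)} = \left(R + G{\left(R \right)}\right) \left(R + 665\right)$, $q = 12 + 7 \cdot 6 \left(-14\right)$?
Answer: $- \frac{1}{51976} \approx -1.924 \cdot 10^{-5}$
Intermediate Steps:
$G{\left(n \right)} = -8$ ($G{\left(n \right)} = - 4 \left(-2 + 4\right) = \left(-4\right) 2 = -8$)
$q = -576$ ($q = 12 + 42 \left(-14\right) = 12 - 588 = -576$)
$s{\left(R \right)} = \left(-8 + R\right) \left(665 + R\right)$ ($s{\left(R \right)} = \left(R - 8\right) \left(R + 665\right) = \left(-8 + R\right) \left(665 + R\right)$)
$\frac{1}{s{\left(q \right)}} = \frac{1}{-5320 + \left(-576\right)^{2} + 657 \left(-576\right)} = \frac{1}{-5320 + 331776 - 378432} = \frac{1}{-51976} = - \frac{1}{51976}$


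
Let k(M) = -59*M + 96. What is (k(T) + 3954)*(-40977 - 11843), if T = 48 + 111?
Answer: 281583420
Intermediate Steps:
T = 159
k(M) = 96 - 59*M
(k(T) + 3954)*(-40977 - 11843) = ((96 - 59*159) + 3954)*(-40977 - 11843) = ((96 - 9381) + 3954)*(-52820) = (-9285 + 3954)*(-52820) = -5331*(-52820) = 281583420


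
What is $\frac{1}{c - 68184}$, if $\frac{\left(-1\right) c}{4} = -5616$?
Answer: $- \frac{1}{45720} \approx -2.1872 \cdot 10^{-5}$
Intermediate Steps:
$c = 22464$ ($c = \left(-4\right) \left(-5616\right) = 22464$)
$\frac{1}{c - 68184} = \frac{1}{22464 - 68184} = \frac{1}{-45720} = - \frac{1}{45720}$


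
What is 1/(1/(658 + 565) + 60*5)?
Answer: 1223/366901 ≈ 0.0033333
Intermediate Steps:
1/(1/(658 + 565) + 60*5) = 1/(1/1223 + 300) = 1/(366901/1223) = 1223/366901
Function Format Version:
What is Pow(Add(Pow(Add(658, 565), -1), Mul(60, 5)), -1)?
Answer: Rational(1223, 366901) ≈ 0.0033333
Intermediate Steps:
Pow(Add(Pow(Add(658, 565), -1), Mul(60, 5)), -1) = Pow(Add(Pow(1223, -1), 300), -1) = Pow(Add(Rational(1, 1223), 300), -1) = Pow(Rational(366901, 1223), -1) = Rational(1223, 366901)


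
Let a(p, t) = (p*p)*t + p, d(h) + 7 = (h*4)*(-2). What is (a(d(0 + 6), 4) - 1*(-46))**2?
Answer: 146192281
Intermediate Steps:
d(h) = -7 - 8*h (d(h) = -7 + (h*4)*(-2) = -7 + (4*h)*(-2) = -7 - 8*h)
a(p, t) = p + t*p**2 (a(p, t) = p**2*t + p = t*p**2 + p = p + t*p**2)
(a(d(0 + 6), 4) - 1*(-46))**2 = ((-7 - 8*(0 + 6))*(1 + (-7 - 8*(0 + 6))*4) - 1*(-46))**2 = ((-7 - 8*6)*(1 + (-7 - 8*6)*4) + 46)**2 = ((-7 - 48)*(1 + (-7 - 48)*4) + 46)**2 = (-55*(1 - 55*4) + 46)**2 = (-55*(1 - 220) + 46)**2 = (-55*(-219) + 46)**2 = (12045 + 46)**2 = 12091**2 = 146192281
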